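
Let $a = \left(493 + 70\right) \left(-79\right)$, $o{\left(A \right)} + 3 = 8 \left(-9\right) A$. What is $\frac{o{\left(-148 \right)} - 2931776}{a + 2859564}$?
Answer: $- \frac{2921123}{2815087} \approx -1.0377$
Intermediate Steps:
$o{\left(A \right)} = -3 - 72 A$ ($o{\left(A \right)} = -3 + 8 \left(-9\right) A = -3 - 72 A$)
$a = -44477$ ($a = 563 \left(-79\right) = -44477$)
$\frac{o{\left(-148 \right)} - 2931776}{a + 2859564} = \frac{\left(-3 - -10656\right) - 2931776}{-44477 + 2859564} = \frac{\left(-3 + 10656\right) - 2931776}{2815087} = \left(10653 - 2931776\right) \frac{1}{2815087} = \left(-2921123\right) \frac{1}{2815087} = - \frac{2921123}{2815087}$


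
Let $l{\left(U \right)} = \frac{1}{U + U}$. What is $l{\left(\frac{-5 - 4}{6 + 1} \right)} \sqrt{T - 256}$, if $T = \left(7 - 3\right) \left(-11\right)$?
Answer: $- \frac{35 i \sqrt{3}}{9} \approx - 6.7358 i$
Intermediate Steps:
$l{\left(U \right)} = \frac{1}{2 U}$
$T = -44$ ($T = 4 \left(-11\right) = -44$)
$l{\left(\frac{-5 - 4}{6 + 1} \right)} \sqrt{T - 256} = \frac{1}{2 \frac{-5 - 4}{6 + 1}} \sqrt{-44 - 256} = \frac{1}{2 \left(- \frac{9}{7}\right)} \sqrt{-300} = \frac{1}{2 \left(\left(-9\right) \frac{1}{7}\right)} 10 i \sqrt{3} = \frac{1}{2 \left(- \frac{9}{7}\right)} 10 i \sqrt{3} = \frac{1}{2} \left(- \frac{7}{9}\right) 10 i \sqrt{3} = - \frac{7 \cdot 10 i \sqrt{3}}{18} = - \frac{35 i \sqrt{3}}{9}$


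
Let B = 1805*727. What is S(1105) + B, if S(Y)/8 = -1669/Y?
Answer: 1450006323/1105 ≈ 1.3122e+6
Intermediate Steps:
S(Y) = -13352/Y (S(Y) = 8*(-1669/Y) = -13352/Y)
B = 1312235
S(1105) + B = -13352/1105 + 1312235 = 1450006323/1105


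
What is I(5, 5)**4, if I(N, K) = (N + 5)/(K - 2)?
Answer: 10000/81 ≈ 123.46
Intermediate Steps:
I(N, K) = (5 + N)/(-2 + K)
I(5, 5)**4 = ((5 + 5)/(-2 + 5))**4 = (10/3)**4 = 10000/81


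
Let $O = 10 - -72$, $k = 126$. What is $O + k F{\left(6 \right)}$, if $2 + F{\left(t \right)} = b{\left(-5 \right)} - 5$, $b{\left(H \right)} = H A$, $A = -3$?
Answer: $1090$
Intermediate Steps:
$b{\left(H \right)} = - 3 H$ ($b{\left(H \right)} = H \left(-3\right) = - 3 H$)
$O = 82$ ($O = 10 + 72 = 82$)
$F{\left(t \right)} = 8$ ($F{\left(t \right)} = -2 - -10 = -2 + \left(15 - 5\right) = -2 + 10 = 8$)
$O + k F{\left(6 \right)} = 82 + 126 \cdot 8 = 82 + 1008 = 1090$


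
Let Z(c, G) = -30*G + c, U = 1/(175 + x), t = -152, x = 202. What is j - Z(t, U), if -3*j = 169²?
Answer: -10595495/1131 ≈ -9368.3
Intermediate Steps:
U = 1/377 (U = 1/(175 + 202) = 1/377 ≈ 0.0026525)
Z(c, G) = c - 30*G
j = -28561/3 (j = -⅓*169² = -⅓*28561 = -28561/3 ≈ -9520.3)
j - Z(t, U) = -28561/3 - (-152 - 30*1/377) = -28561/3 - (-152 - 30/377) = -28561/3 - 1*(-57334/377) = -28561/3 + 57334/377 = -10595495/1131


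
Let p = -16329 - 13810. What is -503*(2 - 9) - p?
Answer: 33660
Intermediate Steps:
p = -30139
-503*(2 - 9) - p = -503*(2 - 9) - 1*(-30139) = -503*(-7) + 30139 = 3521 + 30139 = 33660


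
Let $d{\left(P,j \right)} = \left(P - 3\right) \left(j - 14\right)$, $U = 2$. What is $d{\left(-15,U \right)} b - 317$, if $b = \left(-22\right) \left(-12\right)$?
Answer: $56707$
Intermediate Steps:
$d{\left(P,j \right)} = \left(-14 + j\right) \left(-3 + P\right)$ ($d{\left(P,j \right)} = \left(-3 + P\right) \left(-14 + j\right) = \left(-14 + j\right) \left(-3 + P\right)$)
$b = 264$
$d{\left(-15,U \right)} b - 317 = \left(42 - -210 - 6 - 30\right) 264 - 317 = \left(42 + 210 - 6 - 30\right) 264 - 317 = 216 \cdot 264 - 317 = 57024 - 317 = 56707$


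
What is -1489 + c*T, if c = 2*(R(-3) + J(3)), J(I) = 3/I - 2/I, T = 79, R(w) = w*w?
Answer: -43/3 ≈ -14.333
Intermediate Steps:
R(w) = w**2
J(I) = 1/I
c = 56/3 (c = 2*((-3)**2 + 1/3) = 2*(9 + 1/3) = 2*(28/3) = 56/3 ≈ 18.667)
-1489 + c*T = -1489 + (56/3)*79 = -1489 + 4424/3 = -43/3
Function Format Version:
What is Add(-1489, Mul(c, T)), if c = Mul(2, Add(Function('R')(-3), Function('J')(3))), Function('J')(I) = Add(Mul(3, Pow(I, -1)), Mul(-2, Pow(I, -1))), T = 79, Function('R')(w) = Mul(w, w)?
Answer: Rational(-43, 3) ≈ -14.333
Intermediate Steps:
Function('R')(w) = Pow(w, 2)
Function('J')(I) = Pow(I, -1)
c = Rational(56, 3) (c = Mul(2, Add(Pow(-3, 2), Pow(3, -1))) = Mul(2, Add(9, Rational(1, 3))) = Mul(2, Rational(28, 3)) = Rational(56, 3) ≈ 18.667)
Add(-1489, Mul(c, T)) = Add(-1489, Mul(Rational(56, 3), 79)) = Add(-1489, Rational(4424, 3)) = Rational(-43, 3)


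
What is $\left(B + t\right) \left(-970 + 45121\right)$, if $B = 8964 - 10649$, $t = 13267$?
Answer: $511356882$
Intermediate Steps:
$B = -1685$
$\left(B + t\right) \left(-970 + 45121\right) = \left(-1685 + 13267\right) \left(-970 + 45121\right) = 11582 \cdot 44151 = 511356882$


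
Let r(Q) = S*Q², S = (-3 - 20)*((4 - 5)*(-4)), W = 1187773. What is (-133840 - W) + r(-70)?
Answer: -1772413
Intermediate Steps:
S = -92 (S = -(-23)*(-4) = -23*4 = -92)
r(Q) = -92*Q²
(-133840 - W) + r(-70) = (-133840 - 1*1187773) - 92*(-70)² = (-133840 - 1187773) - 92*4900 = -1321613 - 450800 = -1772413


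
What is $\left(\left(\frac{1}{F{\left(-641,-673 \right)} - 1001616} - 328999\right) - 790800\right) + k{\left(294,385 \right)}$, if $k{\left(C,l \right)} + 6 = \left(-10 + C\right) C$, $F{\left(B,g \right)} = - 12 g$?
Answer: $- \frac{1029614443861}{993540} \approx -1.0363 \cdot 10^{6}$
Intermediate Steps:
$k{\left(C,l \right)} = -6 + C \left(-10 + C\right)$ ($k{\left(C,l \right)} = -6 + \left(-10 + C\right) C = -6 + C \left(-10 + C\right)$)
$\left(\left(\frac{1}{F{\left(-641,-673 \right)} - 1001616} - 328999\right) - 790800\right) + k{\left(294,385 \right)} = \left(\left(\frac{1}{\left(-12\right) \left(-673\right) - 1001616} - 328999\right) - 790800\right) - \left(2946 - 86436\right) = \left(\left(\frac{1}{8076 - 1001616} - 328999\right) - 790800\right) - -83490 = \left(\left(\frac{1}{-993540} - 328999\right) - 790800\right) + 83490 = \left(\left(- \frac{1}{993540} - 328999\right) - 790800\right) + 83490 = \left(- \frac{326873666461}{993540} - 790800\right) + 83490 = - \frac{1112565098461}{993540} + 83490 = - \frac{1029614443861}{993540}$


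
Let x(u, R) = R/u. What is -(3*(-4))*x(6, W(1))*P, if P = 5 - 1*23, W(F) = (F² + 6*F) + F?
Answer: -288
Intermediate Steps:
W(F) = F² + 7*F
P = -18 (P = 5 - 23 = -18)
-(3*(-4))*x(6, W(1))*P = -(3*(-4))*((1*(7 + 1))/6)*(-18) = -(-12*1*8/6)*(-18) = -(-96/6)*(-18) = -(-12*4/3)*(-18) = -(-16)*(-18) = -1*288 = -288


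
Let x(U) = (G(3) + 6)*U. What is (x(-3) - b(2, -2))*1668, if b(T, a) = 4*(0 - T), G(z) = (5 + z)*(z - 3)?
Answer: -16680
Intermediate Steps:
G(z) = (-3 + z)*(5 + z) (G(z) = (5 + z)*(-3 + z) = (-3 + z)*(5 + z))
x(U) = 6*U (x(U) = ((-15 + 3² + 2*3) + 6)*U = ((-15 + 9 + 6) + 6)*U = (0 + 6)*U = 6*U)
b(T, a) = -4*T (b(T, a) = 4*(-T) = -4*T)
(x(-3) - b(2, -2))*1668 = (6*(-3) - (-4)*2)*1668 = (-18 - 1*(-8))*1668 = (-18 + 8)*1668 = -10*1668 = -16680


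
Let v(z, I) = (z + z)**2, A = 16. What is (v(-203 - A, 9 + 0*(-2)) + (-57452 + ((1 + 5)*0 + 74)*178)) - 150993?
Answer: -3429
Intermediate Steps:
v(z, I) = 4*z**2 (v(z, I) = (2*z)**2 = 4*z**2)
(v(-203 - A, 9 + 0*(-2)) + (-57452 + ((1 + 5)*0 + 74)*178)) - 150993 = (4*(-203 - 1*16)**2 + (-57452 + ((1 + 5)*0 + 74)*178)) - 150993 = (4*(-203 - 16)**2 + (-57452 + (6*0 + 74)*178)) - 150993 = (4*(-219)**2 + (-57452 + (0 + 74)*178)) - 150993 = (4*47961 + (-57452 + 74*178)) - 150993 = (191844 + (-57452 + 13172)) - 150993 = (191844 - 44280) - 150993 = 147564 - 150993 = -3429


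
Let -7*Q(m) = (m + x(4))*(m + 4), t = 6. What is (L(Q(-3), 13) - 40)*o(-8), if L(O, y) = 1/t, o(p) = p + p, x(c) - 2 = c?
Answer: 1912/3 ≈ 637.33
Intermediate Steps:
x(c) = 2 + c
o(p) = 2*p
Q(m) = -(4 + m)*(6 + m)/7 (Q(m) = -(m + (2 + 4))*(m + 4)/7 = -(m + 6)*(4 + m)/7 = -(6 + m)*(4 + m)/7 = -(4 + m)*(6 + m)/7)
L(O, y) = 1/6
(L(Q(-3), 13) - 40)*o(-8) = (1/6 - 40)*(2*(-8)) = -239/6*(-16) = 1912/3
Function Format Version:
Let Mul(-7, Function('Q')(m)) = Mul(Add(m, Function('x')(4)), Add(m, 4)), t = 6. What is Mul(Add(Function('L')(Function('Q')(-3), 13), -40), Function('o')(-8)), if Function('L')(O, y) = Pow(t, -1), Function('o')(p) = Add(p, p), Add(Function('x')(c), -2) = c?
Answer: Rational(1912, 3) ≈ 637.33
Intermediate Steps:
Function('x')(c) = Add(2, c)
Function('o')(p) = Mul(2, p)
Function('Q')(m) = Mul(Rational(-1, 7), Add(4, m), Add(6, m)) (Function('Q')(m) = Mul(Rational(-1, 7), Mul(Add(m, Add(2, 4)), Add(m, 4))) = Mul(Rational(-1, 7), Mul(Add(m, 6), Add(4, m))) = Mul(Rational(-1, 7), Mul(Add(6, m), Add(4, m))) = Mul(Rational(-1, 7), Mul(Add(4, m), Add(6, m))) = Mul(Rational(-1, 7), Add(4, m), Add(6, m)))
Function('L')(O, y) = Rational(1, 6) (Function('L')(O, y) = Pow(6, -1) = Rational(1, 6))
Mul(Add(Function('L')(Function('Q')(-3), 13), -40), Function('o')(-8)) = Mul(Add(Rational(1, 6), -40), Mul(2, -8)) = Mul(Rational(-239, 6), -16) = Rational(1912, 3)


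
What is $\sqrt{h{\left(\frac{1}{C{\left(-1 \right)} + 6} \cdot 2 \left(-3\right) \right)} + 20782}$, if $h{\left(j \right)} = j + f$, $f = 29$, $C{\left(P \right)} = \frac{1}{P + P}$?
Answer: $\frac{\sqrt{2517999}}{11} \approx 144.26$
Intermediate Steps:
$C{\left(P \right)} = \frac{1}{2 P}$
$h{\left(j \right)} = 29 + j$ ($h{\left(j \right)} = j + 29 = 29 + j$)
$\sqrt{h{\left(\frac{1}{C{\left(-1 \right)} + 6} \cdot 2 \left(-3\right) \right)} + 20782} = \sqrt{\left(29 + \frac{1}{\frac{1}{2 \left(-1\right)} + 6} \cdot 2 \left(-3\right)\right) + 20782} = \sqrt{\left(29 + \frac{1}{\frac{1}{2} \left(-1\right) + 6} \cdot 2 \left(-3\right)\right) + 20782} = \sqrt{\left(29 + \frac{1}{- \frac{1}{2} + 6} \cdot 2 \left(-3\right)\right) + 20782} = \sqrt{\left(29 + \frac{1}{\frac{11}{2}} \cdot 2 \left(-3\right)\right) + 20782} = \sqrt{\left(29 + \frac{2}{11} \cdot 2 \left(-3\right)\right) + 20782} = \sqrt{\left(29 + \frac{4}{11} \left(-3\right)\right) + 20782} = \sqrt{\left(29 - \frac{12}{11}\right) + 20782} = \sqrt{\frac{307}{11} + 20782} = \sqrt{\frac{228909}{11}} = \frac{\sqrt{2517999}}{11}$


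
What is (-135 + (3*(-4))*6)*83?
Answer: -17181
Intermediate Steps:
(-135 + (3*(-4))*6)*83 = (-135 - 12*6)*83 = (-135 - 72)*83 = -207*83 = -17181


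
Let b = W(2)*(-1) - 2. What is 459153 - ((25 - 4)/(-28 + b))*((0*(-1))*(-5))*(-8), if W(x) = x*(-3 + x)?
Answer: 459153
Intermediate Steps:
b = 0 (b = (2*(-3 + 2))*(-1) - 2 = (2*(-1))*(-1) - 2 = -2*(-1) - 2 = 2 - 2 = 0)
459153 - ((25 - 4)/(-28 + b))*((0*(-1))*(-5))*(-8) = 459153 - ((25 - 4)/(-28 + 0))*((0*(-1))*(-5))*(-8) = 459153 - (21/(-28))*(0*(-5))*(-8) = 459153 - (21*(-1/28))*0*(-8) = 459153 - (-¾*0)*(-8) = 459153 - 0*(-8) = 459153 - 1*0 = 459153 + 0 = 459153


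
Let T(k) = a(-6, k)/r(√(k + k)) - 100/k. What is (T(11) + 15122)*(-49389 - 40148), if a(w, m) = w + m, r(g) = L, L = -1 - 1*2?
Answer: -44649505327/33 ≈ -1.3530e+9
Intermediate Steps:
L = -3 (L = -1 - 2 = -3)
r(g) = -3
a(w, m) = m + w
T(k) = 2 - 100/k - k/3 (T(k) = (k - 6)/(-3) - 100/k = (-6 + k)*(-⅓) - 100/k = (2 - k/3) - 100/k = 2 - 100/k - k/3)
(T(11) + 15122)*(-49389 - 40148) = ((2 - 100/11 - ⅓*11) + 15122)*(-49389 - 40148) = ((2 - 100*1/11 - 11/3) + 15122)*(-89537) = ((2 - 100/11 - 11/3) + 15122)*(-89537) = (-355/33 + 15122)*(-89537) = (498671/33)*(-89537) = -44649505327/33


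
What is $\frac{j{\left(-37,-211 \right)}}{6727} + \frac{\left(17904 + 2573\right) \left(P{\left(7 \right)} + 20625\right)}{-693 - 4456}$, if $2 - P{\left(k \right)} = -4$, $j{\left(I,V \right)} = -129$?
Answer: $- \frac{2841895723770}{34637323} \approx -82047.0$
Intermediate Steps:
$P{\left(k \right)} = 6$ ($P{\left(k \right)} = 2 - -4 = 2 + 4 = 6$)
$\frac{j{\left(-37,-211 \right)}}{6727} + \frac{\left(17904 + 2573\right) \left(P{\left(7 \right)} + 20625\right)}{-693 - 4456} = - \frac{129}{6727} + \frac{\left(17904 + 2573\right) \left(6 + 20625\right)}{-693 - 4456} = \left(-129\right) \frac{1}{6727} + \frac{20477 \cdot 20631}{-693 - 4456} = - \frac{129}{6727} + \frac{422460987}{-5149} = - \frac{129}{6727} + 422460987 \left(- \frac{1}{5149}\right) = - \frac{129}{6727} - \frac{422460987}{5149} = - \frac{2841895723770}{34637323}$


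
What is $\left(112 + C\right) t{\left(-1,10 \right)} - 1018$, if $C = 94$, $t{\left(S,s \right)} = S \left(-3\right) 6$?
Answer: $2690$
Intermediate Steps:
$t{\left(S,s \right)} = - 18 S$ ($t{\left(S,s \right)} = - 3 S 6 = - 18 S$)
$\left(112 + C\right) t{\left(-1,10 \right)} - 1018 = \left(112 + 94\right) \left(\left(-18\right) \left(-1\right)\right) - 1018 = 206 \cdot 18 - 1018 = 3708 - 1018 = 2690$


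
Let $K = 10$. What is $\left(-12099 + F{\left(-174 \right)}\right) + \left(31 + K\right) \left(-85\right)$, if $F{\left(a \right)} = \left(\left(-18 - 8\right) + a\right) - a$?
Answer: $-15610$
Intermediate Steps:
$F{\left(a \right)} = -26$ ($F{\left(a \right)} = \left(-26 + a\right) - a = -26$)
$\left(-12099 + F{\left(-174 \right)}\right) + \left(31 + K\right) \left(-85\right) = \left(-12099 - 26\right) + \left(31 + 10\right) \left(-85\right) = -12125 + 41 \left(-85\right) = -12125 - 3485 = -15610$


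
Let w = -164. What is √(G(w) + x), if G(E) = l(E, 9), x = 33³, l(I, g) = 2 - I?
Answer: √36103 ≈ 190.01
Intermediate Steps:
x = 35937
G(E) = 2 - E
√(G(w) + x) = √((2 - 1*(-164)) + 35937) = √((2 + 164) + 35937) = √(166 + 35937) = √36103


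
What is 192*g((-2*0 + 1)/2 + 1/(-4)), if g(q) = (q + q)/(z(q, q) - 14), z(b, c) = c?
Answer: -384/55 ≈ -6.9818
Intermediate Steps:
g(q) = 2*q/(-14 + q) (g(q) = (q + q)/(q - 14) = (2*q)/(-14 + q) = 2*q/(-14 + q))
192*g((-2*0 + 1)/2 + 1/(-4)) = 192*(2*((-2*0 + 1)/2 + 1/(-4))/(-14 + ((-2*0 + 1)/2 + 1/(-4)))) = 192*(2*((0 + 1)*(1/2) + 1*(-1/4))/(-14 + ((0 + 1)*(1/2) + 1*(-1/4)))) = 192*(2*(1*(1/2) - 1/4)/(-14 + (1*(1/2) - 1/4))) = 192*(2*(1/2 - 1/4)/(-14 + (1/2 - 1/4))) = 192*(2*(1/4)/(-14 + 1/4)) = 192*(2*(1/4)/(-55/4)) = 192*(2*(1/4)*(-4/55)) = 192*(-2/55) = -384/55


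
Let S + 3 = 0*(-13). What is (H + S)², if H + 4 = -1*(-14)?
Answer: 49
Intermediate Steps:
H = 10 (H = -4 - 1*(-14) = -4 + 14 = 10)
S = -3 (S = -3 + 0*(-13) = -3 + 0 = -3)
(H + S)² = (10 - 3)² = 7² = 49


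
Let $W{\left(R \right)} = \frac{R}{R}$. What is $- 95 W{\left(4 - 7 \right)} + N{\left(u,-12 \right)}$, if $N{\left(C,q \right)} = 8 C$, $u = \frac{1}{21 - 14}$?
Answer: $- \frac{657}{7} \approx -93.857$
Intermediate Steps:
$u = \frac{1}{7} \approx 0.14286$
$W{\left(R \right)} = 1$
$- 95 W{\left(4 - 7 \right)} + N{\left(u,-12 \right)} = \left(-95\right) 1 + 8 \cdot \frac{1}{7} = -95 + \frac{8}{7} = - \frac{657}{7}$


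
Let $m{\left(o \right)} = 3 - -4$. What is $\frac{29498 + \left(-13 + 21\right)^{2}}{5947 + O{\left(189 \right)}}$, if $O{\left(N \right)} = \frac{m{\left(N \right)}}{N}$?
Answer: $\frac{399087}{80285} \approx 4.9709$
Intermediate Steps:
$m{\left(o \right)} = 7$ ($m{\left(o \right)} = 3 + 4 = 7$)
$O{\left(N \right)} = \frac{7}{N}$
$\frac{29498 + \left(-13 + 21\right)^{2}}{5947 + O{\left(189 \right)}} = \frac{29498 + \left(-13 + 21\right)^{2}}{5947 + \frac{7}{189}} = \frac{29498 + 8^{2}}{5947 + 7 \cdot \frac{1}{189}} = \frac{29498 + 64}{5947 + \frac{1}{27}} = \frac{29562}{\frac{160570}{27}} = 29562 \cdot \frac{27}{160570} = \frac{399087}{80285}$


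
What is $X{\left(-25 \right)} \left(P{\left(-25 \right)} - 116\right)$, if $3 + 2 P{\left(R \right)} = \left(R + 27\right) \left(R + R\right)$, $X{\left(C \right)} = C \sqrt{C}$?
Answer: $\frac{41875 i}{2} \approx 20938.0 i$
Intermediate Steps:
$X{\left(C \right)} = C^{\frac{3}{2}}$
$P{\left(R \right)} = - \frac{3}{2} + R \left(27 + R\right)$ ($P{\left(R \right)} = - \frac{3}{2} + \frac{\left(R + 27\right) \left(R + R\right)}{2} = - \frac{3}{2} + \frac{\left(27 + R\right) 2 R}{2} = - \frac{3}{2} + \frac{2 R \left(27 + R\right)}{2} = - \frac{3}{2} + R \left(27 + R\right)$)
$X{\left(-25 \right)} \left(P{\left(-25 \right)} - 116\right) = \left(-25\right)^{\frac{3}{2}} \left(\left(- \frac{3}{2} + \left(-25\right)^{2} + 27 \left(-25\right)\right) - 116\right) = - 125 i \left(\left(- \frac{3}{2} + 625 - 675\right) - 116\right) = - 125 i \left(- \frac{103}{2} - 116\right) = - 125 i \left(- \frac{335}{2}\right) = \frac{41875 i}{2}$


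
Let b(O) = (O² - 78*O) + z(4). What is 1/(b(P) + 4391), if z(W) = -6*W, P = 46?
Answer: 1/2895 ≈ 0.00034542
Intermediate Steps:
b(O) = -24 + O² - 78*O (b(O) = (O² - 78*O) - 6*4 = (O² - 78*O) - 24 = -24 + O² - 78*O)
1/(b(P) + 4391) = 1/((-24 + 46² - 78*46) + 4391) = 1/((-24 + 2116 - 3588) + 4391) = 1/(-1496 + 4391) = 1/2895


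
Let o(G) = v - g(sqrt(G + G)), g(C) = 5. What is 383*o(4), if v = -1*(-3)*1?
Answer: -766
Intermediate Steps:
v = 3 (v = 3*1 = 3)
o(G) = -2 (o(G) = 3 - 1*5 = 3 - 5 = -2)
383*o(4) = 383*(-2) = -766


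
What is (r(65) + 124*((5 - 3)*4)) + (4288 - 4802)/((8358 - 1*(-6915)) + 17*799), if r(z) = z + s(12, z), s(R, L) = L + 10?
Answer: 16332239/14428 ≈ 1132.0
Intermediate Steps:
s(R, L) = 10 + L
r(z) = 10 + 2*z (r(z) = z + (10 + z) = 10 + 2*z)
(r(65) + 124*((5 - 3)*4)) + (4288 - 4802)/((8358 - 1*(-6915)) + 17*799) = ((10 + 2*65) + 124*((5 - 3)*4)) + (4288 - 4802)/((8358 - 1*(-6915)) + 17*799) = ((10 + 130) + 124*(2*4)) - 514/((8358 + 6915) + 13583) = (140 + 124*8) - 514/(15273 + 13583) = (140 + 992) - 514/28856 = 1132 - 514*1/28856 = 1132 - 257/14428 = 16332239/14428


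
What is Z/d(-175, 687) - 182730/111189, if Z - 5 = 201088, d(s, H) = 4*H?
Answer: 2428576393/33949708 ≈ 71.535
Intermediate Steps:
Z = 201093 (Z = 5 + 201088 = 201093)
Z/d(-175, 687) - 182730/111189 = 201093/((4*687)) - 182730/111189 = 201093/2748 - 182730*1/111189 = 201093*(1/2748) - 60910/37063 = 67031/916 - 60910/37063 = 2428576393/33949708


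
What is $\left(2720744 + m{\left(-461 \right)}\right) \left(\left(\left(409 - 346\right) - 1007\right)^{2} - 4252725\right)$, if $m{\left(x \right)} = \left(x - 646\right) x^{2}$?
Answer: $781703916144767$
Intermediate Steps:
$m{\left(x \right)} = x^{2} \left(-646 + x\right)$ ($m{\left(x \right)} = \left(-646 + x\right) x^{2} = x^{2} \left(-646 + x\right)$)
$\left(2720744 + m{\left(-461 \right)}\right) \left(\left(\left(409 - 346\right) - 1007\right)^{2} - 4252725\right) = \left(2720744 + \left(-461\right)^{2} \left(-646 - 461\right)\right) \left(\left(\left(409 - 346\right) - 1007\right)^{2} - 4252725\right) = \left(2720744 + 212521 \left(-1107\right)\right) \left(\left(63 - 1007\right)^{2} - 4252725\right) = \left(2720744 - 235260747\right) \left(\left(-944\right)^{2} - 4252725\right) = - 232540003 \left(891136 - 4252725\right) = \left(-232540003\right) \left(-3361589\right) = 781703916144767$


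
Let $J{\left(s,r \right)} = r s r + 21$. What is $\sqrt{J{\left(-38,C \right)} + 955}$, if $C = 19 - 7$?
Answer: $4 i \sqrt{281} \approx 67.052 i$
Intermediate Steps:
$C = 12$ ($C = 19 - 7 = 12$)
$J{\left(s,r \right)} = 21 + s r^{2}$ ($J{\left(s,r \right)} = s r^{2} + 21 = 21 + s r^{2}$)
$\sqrt{J{\left(-38,C \right)} + 955} = \sqrt{\left(21 - 38 \cdot 12^{2}\right) + 955} = \sqrt{\left(21 - 5472\right) + 955} = \sqrt{-5451 + 955} = \sqrt{-4496} = 4 i \sqrt{281}$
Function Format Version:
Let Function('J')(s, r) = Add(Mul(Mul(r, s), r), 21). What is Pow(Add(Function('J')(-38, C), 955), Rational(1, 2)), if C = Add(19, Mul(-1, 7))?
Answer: Mul(4, I, Pow(281, Rational(1, 2))) ≈ Mul(67.052, I)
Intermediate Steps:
C = 12 (C = Add(19, -7) = 12)
Function('J')(s, r) = Add(21, Mul(s, Pow(r, 2))) (Function('J')(s, r) = Add(Mul(s, Pow(r, 2)), 21) = Add(21, Mul(s, Pow(r, 2))))
Pow(Add(Function('J')(-38, C), 955), Rational(1, 2)) = Pow(Add(Add(21, Mul(-38, Pow(12, 2))), 955), Rational(1, 2)) = Pow(Add(Add(21, Mul(-38, 144)), 955), Rational(1, 2)) = Pow(Add(Add(21, -5472), 955), Rational(1, 2)) = Pow(Add(-5451, 955), Rational(1, 2)) = Pow(-4496, Rational(1, 2)) = Mul(4, I, Pow(281, Rational(1, 2)))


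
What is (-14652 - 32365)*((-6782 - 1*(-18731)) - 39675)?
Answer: 1303593342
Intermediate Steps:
(-14652 - 32365)*((-6782 - 1*(-18731)) - 39675) = -47017*((-6782 + 18731) - 39675) = -47017*(11949 - 39675) = -47017*(-27726) = 1303593342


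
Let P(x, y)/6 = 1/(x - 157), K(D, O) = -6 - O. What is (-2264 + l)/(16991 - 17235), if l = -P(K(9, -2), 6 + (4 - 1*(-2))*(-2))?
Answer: 182249/19642 ≈ 9.2785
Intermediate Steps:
P(x, y) = 6/(-157 + x) (P(x, y) = 6/(x - 157) = 6/(-157 + x))
l = 6/161 (l = -6/(-157 + (-6 - 1*(-2))) = -6/(-157 + (-6 + 2)) = -6/(-157 - 4) = -6/(-161) = -6*(-1)/161 = -1*(-6/161) = 6/161 ≈ 0.037267)
(-2264 + l)/(16991 - 17235) = (-2264 + 6/161)/(16991 - 17235) = -364498/161/(-244) = -364498/161*(-1/244) = 182249/19642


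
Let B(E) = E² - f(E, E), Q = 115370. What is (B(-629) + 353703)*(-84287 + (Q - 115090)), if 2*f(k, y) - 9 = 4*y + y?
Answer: -63081864384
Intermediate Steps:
f(k, y) = 9/2 + 5*y/2 (f(k, y) = 9/2 + (4*y + y)/2 = 9/2 + (5*y)/2 = 9/2 + 5*y/2)
B(E) = -9/2 + E² - 5*E/2 (B(E) = E² - (9/2 + 5*E/2) = E² + (-9/2 - 5*E/2) = -9/2 + E² - 5*E/2)
(B(-629) + 353703)*(-84287 + (Q - 115090)) = ((-9/2 + (-629)² - 5/2*(-629)) + 353703)*(-84287 + (115370 - 115090)) = ((-9/2 + 395641 + 3145/2) + 353703)*(-84287 + 280) = (397209 + 353703)*(-84007) = 750912*(-84007) = -63081864384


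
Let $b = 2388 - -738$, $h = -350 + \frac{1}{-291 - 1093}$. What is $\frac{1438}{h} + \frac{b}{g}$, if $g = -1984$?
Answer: $- \frac{2731389227}{480525792} \approx -5.6842$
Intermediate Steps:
$h = - \frac{484401}{1384}$ ($h = -350 + \frac{1}{-1384} = -350 - \frac{1}{1384} = - \frac{484401}{1384} \approx -350.0$)
$b = 3126$ ($b = 2388 + 738 = 3126$)
$\frac{1438}{h} + \frac{b}{g} = \frac{1438}{- \frac{484401}{1384}} + \frac{3126}{-1984} = 1438 \left(- \frac{1384}{484401}\right) + 3126 \left(- \frac{1}{1984}\right) = - \frac{1990192}{484401} - \frac{1563}{992} = - \frac{2731389227}{480525792}$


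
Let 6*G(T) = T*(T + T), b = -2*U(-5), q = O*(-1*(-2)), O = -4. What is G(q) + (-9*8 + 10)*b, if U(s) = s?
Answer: -1796/3 ≈ -598.67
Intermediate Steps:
q = -8 (q = -(-4)*(-2) = -4*2 = -8)
b = 10 (b = -2*(-5) = 10)
G(T) = T²/3 (G(T) = (T*(T + T))/6 = (T*(2*T))/6 = (2*T²)/6 = T²/3)
G(q) + (-9*8 + 10)*b = (⅓)*(-8)² + (-9*8 + 10)*10 = (⅓)*64 + (-72 + 10)*10 = 64/3 - 62*10 = 64/3 - 620 = -1796/3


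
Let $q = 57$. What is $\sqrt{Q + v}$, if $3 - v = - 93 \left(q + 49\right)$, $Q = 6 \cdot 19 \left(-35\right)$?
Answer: $\sqrt{5871} \approx 76.622$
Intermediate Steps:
$Q = -3990$ ($Q = 114 \left(-35\right) = -3990$)
$v = 9861$ ($v = 3 - - 93 \left(57 + 49\right) = 3 - \left(-93\right) 106 = 3 - -9858 = 3 + 9858 = 9861$)
$\sqrt{Q + v} = \sqrt{-3990 + 9861} = \sqrt{5871}$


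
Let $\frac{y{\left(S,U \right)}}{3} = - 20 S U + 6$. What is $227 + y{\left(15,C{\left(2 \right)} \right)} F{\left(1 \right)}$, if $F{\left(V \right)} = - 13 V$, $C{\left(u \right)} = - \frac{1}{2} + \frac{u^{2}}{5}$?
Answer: $3503$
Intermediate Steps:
$C{\left(u \right)} = - \frac{1}{2} + \frac{u^{2}}{5}$ ($C{\left(u \right)} = \left(-1\right) \frac{1}{2} + u^{2} \cdot \frac{1}{5} = - \frac{1}{2} + \frac{u^{2}}{5}$)
$y{\left(S,U \right)} = 18 - 60 S U$ ($y{\left(S,U \right)} = 3 \left(- 20 S U + 6\right) = 3 \left(6 - 20 S U\right) = 18 - 60 S U$)
$227 + y{\left(15,C{\left(2 \right)} \right)} F{\left(1 \right)} = 227 + \left(18 - 900 \left(- \frac{1}{2} + \frac{2^{2}}{5}\right)\right) \left(\left(-13\right) 1\right) = 227 + \left(18 - 900 \left(- \frac{1}{2} + \frac{1}{5} \cdot 4\right)\right) \left(-13\right) = 227 + \left(18 - 900 \left(- \frac{1}{2} + \frac{4}{5}\right)\right) \left(-13\right) = 227 + \left(18 - 900 \cdot \frac{3}{10}\right) \left(-13\right) = 227 + \left(18 - 270\right) \left(-13\right) = 227 - -3276 = 227 + 3276 = 3503$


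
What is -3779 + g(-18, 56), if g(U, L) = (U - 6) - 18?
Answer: -3821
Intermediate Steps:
g(U, L) = -24 + U (g(U, L) = (-6 + U) - 18 = -24 + U)
-3779 + g(-18, 56) = -3779 + (-24 - 18) = -3779 - 42 = -3821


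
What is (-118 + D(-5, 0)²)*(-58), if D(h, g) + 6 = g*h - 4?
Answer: 1044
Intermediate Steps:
D(h, g) = -10 + g*h (D(h, g) = -6 + (g*h - 4) = -6 + (-4 + g*h) = -10 + g*h)
(-118 + D(-5, 0)²)*(-58) = (-118 + (-10 + 0*(-5))²)*(-58) = (-118 + (-10 + 0)²)*(-58) = (-118 + (-10)²)*(-58) = (-118 + 100)*(-58) = -18*(-58) = 1044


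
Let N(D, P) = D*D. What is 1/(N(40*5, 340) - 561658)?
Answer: -1/521658 ≈ -1.9170e-6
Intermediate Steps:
N(D, P) = D²
1/(N(40*5, 340) - 561658) = 1/((40*5)² - 561658) = 1/(200² - 561658) = 1/(40000 - 561658) = 1/(-521658) = -1/521658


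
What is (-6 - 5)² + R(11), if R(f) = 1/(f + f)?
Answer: 2663/22 ≈ 121.05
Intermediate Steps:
R(f) = 1/(2*f)
(-6 - 5)² + R(11) = (-6 - 5)² + (½)/11 = (-11)² + (½)*(1/11) = 121 + 1/22 = 2663/22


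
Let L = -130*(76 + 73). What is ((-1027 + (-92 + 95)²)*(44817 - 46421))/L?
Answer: -816436/9685 ≈ -84.299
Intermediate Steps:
L = -19370 (L = -130*149 = -19370)
((-1027 + (-92 + 95)²)*(44817 - 46421))/L = ((-1027 + (-92 + 95)²)*(44817 - 46421))/(-19370) = ((-1027 + 3²)*(-1604))*(-1/19370) = ((-1027 + 9)*(-1604))*(-1/19370) = -1018*(-1604)*(-1/19370) = 1632872*(-1/19370) = -816436/9685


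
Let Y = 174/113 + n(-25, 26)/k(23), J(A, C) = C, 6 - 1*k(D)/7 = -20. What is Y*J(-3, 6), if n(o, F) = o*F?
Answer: -9642/791 ≈ -12.190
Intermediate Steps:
n(o, F) = F*o
k(D) = 182 (k(D) = 42 - 7*(-20) = 42 + 140 = 182)
Y = -1607/791 (Y = 174/113 + (26*(-25))/182 = 174*(1/113) - 650*1/182 = 174/113 - 25/7 = -1607/791 ≈ -2.0316)
Y*J(-3, 6) = -1607/791*6 = -9642/791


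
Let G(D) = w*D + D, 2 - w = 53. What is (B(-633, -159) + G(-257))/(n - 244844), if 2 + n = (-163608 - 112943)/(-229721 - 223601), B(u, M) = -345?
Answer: -5668791610/110993801861 ≈ -0.051073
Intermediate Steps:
w = -51 (w = 2 - 1*53 = 2 - 53 = -51)
G(D) = -50*D (G(D) = -51*D + D = -50*D)
n = -630093/453322 (n = -2 + (-163608 - 112943)/(-229721 - 223601) = -2 - 276551/(-453322) = -2 - 276551*(-1/453322) = -2 + 276551/453322 = -630093/453322 ≈ -1.3899)
(B(-633, -159) + G(-257))/(n - 244844) = (-345 - 50*(-257))/(-630093/453322 - 244844) = (-345 + 12850)/(-110993801861/453322) = 12505*(-453322/110993801861) = -5668791610/110993801861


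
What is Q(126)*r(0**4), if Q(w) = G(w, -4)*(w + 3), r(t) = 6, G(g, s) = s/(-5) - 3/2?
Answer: -2709/5 ≈ -541.80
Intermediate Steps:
G(g, s) = -3/2 - s/5 (G(g, s) = s*(-1/5) - 3*1/2 = -s/5 - 3/2 = -3/2 - s/5)
Q(w) = -21/10 - 7*w/10 (Q(w) = (-3/2 - 1/5*(-4))*(w + 3) = (-3/2 + 4/5)*(3 + w) = -7*(3 + w)/10 = -21/10 - 7*w/10)
Q(126)*r(0**4) = (-21/10 - 7/10*126)*6 = (-21/10 - 441/5)*6 = -903/10*6 = -2709/5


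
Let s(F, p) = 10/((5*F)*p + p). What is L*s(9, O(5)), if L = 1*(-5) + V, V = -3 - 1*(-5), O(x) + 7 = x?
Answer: 15/46 ≈ 0.32609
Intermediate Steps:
O(x) = -7 + x
s(F, p) = 10/(p + 5*F*p) (s(F, p) = 10/(5*F*p + p) = 10/(p + 5*F*p))
V = 2 (V = -3 + 5 = 2)
L = -3 (L = 1*(-5) + 2 = -5 + 2 = -3)
L*s(9, O(5)) = -30/((-7 + 5)*(1 + 5*9)) = -30/((-2)*(1 + 45)) = -30*(-1)/(2*46) = -3*(-5/46) = 15/46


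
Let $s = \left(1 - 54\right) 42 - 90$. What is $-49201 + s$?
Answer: $-51517$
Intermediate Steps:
$s = -2316$ ($s = \left(1 - 54\right) 42 - 90 = \left(-53\right) 42 - 90 = -2226 - 90 = -2316$)
$-49201 + s = -49201 - 2316 = -51517$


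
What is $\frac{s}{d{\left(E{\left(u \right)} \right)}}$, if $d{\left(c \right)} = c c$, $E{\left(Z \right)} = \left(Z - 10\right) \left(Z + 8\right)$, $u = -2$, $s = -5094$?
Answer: $- \frac{283}{288} \approx -0.98264$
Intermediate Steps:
$E{\left(Z \right)} = \left(-10 + Z\right) \left(8 + Z\right)$
$d{\left(c \right)} = c^{2}$
$\frac{s}{d{\left(E{\left(u \right)} \right)}} = - \frac{5094}{\left(-80 + \left(-2\right)^{2} - -4\right)^{2}} = - \frac{5094}{\left(-80 + 4 + 4\right)^{2}} = - \frac{5094}{\left(-72\right)^{2}} = - \frac{5094}{5184} = \left(-5094\right) \frac{1}{5184} = - \frac{283}{288}$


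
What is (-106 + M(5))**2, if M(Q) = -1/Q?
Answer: 281961/25 ≈ 11278.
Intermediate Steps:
(-106 + M(5))**2 = (-106 - 1/5)**2 = (-531/5)**2 = 281961/25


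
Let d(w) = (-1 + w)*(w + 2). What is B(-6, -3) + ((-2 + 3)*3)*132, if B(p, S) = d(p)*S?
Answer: 312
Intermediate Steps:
d(w) = (-1 + w)*(2 + w)
B(p, S) = S*(-2 + p + p**2) (B(p, S) = (-2 + p + p**2)*S = S*(-2 + p + p**2))
B(-6, -3) + ((-2 + 3)*3)*132 = -3*(-2 - 6 + (-6)**2) + ((-2 + 3)*3)*132 = -3*(-2 - 6 + 36) + (1*3)*132 = -3*28 + 3*132 = -84 + 396 = 312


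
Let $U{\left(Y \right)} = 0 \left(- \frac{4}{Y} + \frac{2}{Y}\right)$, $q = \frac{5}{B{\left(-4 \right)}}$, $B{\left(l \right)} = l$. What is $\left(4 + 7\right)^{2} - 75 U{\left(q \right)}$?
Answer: $121$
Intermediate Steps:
$q = - \frac{5}{4}$ ($q = \frac{5}{-4} = 5 \left(- \frac{1}{4}\right) = - \frac{5}{4} \approx -1.25$)
$U{\left(Y \right)} = 0$ ($U{\left(Y \right)} = 0 \left(- \frac{2}{Y}\right) = 0$)
$\left(4 + 7\right)^{2} - 75 U{\left(q \right)} = \left(4 + 7\right)^{2} - 0 = 11^{2} + 0 = 121 + 0 = 121$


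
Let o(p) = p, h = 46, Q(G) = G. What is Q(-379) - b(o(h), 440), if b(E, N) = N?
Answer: -819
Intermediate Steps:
Q(-379) - b(o(h), 440) = -379 - 1*440 = -379 - 440 = -819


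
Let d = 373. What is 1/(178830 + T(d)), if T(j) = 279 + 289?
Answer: 1/179398 ≈ 5.5742e-6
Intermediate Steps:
T(j) = 568
1/(178830 + T(d)) = 1/(178830 + 568) = 1/179398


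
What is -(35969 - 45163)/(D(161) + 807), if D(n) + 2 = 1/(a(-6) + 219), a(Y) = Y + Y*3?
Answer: 896415/78488 ≈ 11.421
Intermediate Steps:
a(Y) = 4*Y (a(Y) = Y + 3*Y = 4*Y)
D(n) = -389/195 (D(n) = -2 + 1/(4*(-6) + 219) = -2 + 1/(-24 + 219) = -2 + 1/195 = -389/195)
-(35969 - 45163)/(D(161) + 807) = -(35969 - 45163)/(-389/195 + 807) = -(-9194)/156976/195 = -(-9194)*195/156976 = -1*(-896415/78488) = 896415/78488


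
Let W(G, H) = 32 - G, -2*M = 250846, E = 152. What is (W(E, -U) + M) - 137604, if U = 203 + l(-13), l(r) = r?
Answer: -263147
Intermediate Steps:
M = -125423 (M = -½*250846 = -125423)
U = 190 (U = 203 - 13 = 190)
(W(E, -U) + M) - 137604 = ((32 - 1*152) - 125423) - 137604 = ((32 - 152) - 125423) - 137604 = (-120 - 125423) - 137604 = -125543 - 137604 = -263147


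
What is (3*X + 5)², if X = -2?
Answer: 1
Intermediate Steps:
(3*X + 5)² = (3*(-2) + 5)² = (-6 + 5)² = (-1)² = 1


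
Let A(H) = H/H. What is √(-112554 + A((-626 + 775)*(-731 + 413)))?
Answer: 7*I*√2297 ≈ 335.49*I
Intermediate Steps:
A(H) = 1
√(-112554 + A((-626 + 775)*(-731 + 413))) = √(-112554 + 1) = √(-112553) = 7*I*√2297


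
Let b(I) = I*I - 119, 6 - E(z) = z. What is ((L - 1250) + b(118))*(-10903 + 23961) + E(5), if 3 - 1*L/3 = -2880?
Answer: 276881833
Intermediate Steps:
L = 8649 (L = 9 - 3*(-2880) = 9 + 8640 = 8649)
E(z) = 6 - z
b(I) = -119 + I**2 (b(I) = I**2 - 119 = -119 + I**2)
((L - 1250) + b(118))*(-10903 + 23961) + E(5) = ((8649 - 1250) + (-119 + 118**2))*(-10903 + 23961) + (6 - 1*5) = (7399 + (-119 + 13924))*13058 + (6 - 5) = (7399 + 13805)*13058 + 1 = 21204*13058 + 1 = 276881832 + 1 = 276881833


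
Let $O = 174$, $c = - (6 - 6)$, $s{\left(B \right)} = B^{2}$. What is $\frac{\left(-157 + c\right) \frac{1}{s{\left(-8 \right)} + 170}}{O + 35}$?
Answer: $- \frac{157}{48906} \approx -0.0032102$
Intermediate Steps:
$c = 0$ ($c = \left(-1\right) 0 = 0$)
$\frac{\left(-157 + c\right) \frac{1}{s{\left(-8 \right)} + 170}}{O + 35} = \frac{\left(-157 + 0\right) \frac{1}{\left(-8\right)^{2} + 170}}{174 + 35} = \frac{\left(-157\right) \frac{1}{64 + 170}}{209} = \frac{\left(-157\right) \frac{1}{234}}{209} = \frac{1}{209} \left(- \frac{157}{234}\right) = - \frac{157}{48906}$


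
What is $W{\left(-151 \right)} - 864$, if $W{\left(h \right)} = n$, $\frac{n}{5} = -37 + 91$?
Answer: $-594$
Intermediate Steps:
$n = 270$ ($n = 5 \left(-37 + 91\right) = 5 \cdot 54 = 270$)
$W{\left(h \right)} = 270$
$W{\left(-151 \right)} - 864 = 270 - 864 = -594$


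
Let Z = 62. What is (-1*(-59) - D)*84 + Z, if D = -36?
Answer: 8042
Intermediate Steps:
(-1*(-59) - D)*84 + Z = (-1*(-59) - 1*(-36))*84 + 62 = (59 + 36)*84 + 62 = 95*84 + 62 = 7980 + 62 = 8042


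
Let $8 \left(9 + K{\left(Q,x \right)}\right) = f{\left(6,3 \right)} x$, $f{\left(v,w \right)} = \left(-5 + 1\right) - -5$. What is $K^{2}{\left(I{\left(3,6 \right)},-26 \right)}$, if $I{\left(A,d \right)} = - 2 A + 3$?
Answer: $\frac{2401}{16} \approx 150.06$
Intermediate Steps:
$I{\left(A,d \right)} = 3 - 2 A$
$f{\left(v,w \right)} = 1$ ($f{\left(v,w \right)} = -4 + 5 = 1$)
$K{\left(Q,x \right)} = -9 + \frac{x}{8}$ ($K{\left(Q,x \right)} = -9 + \frac{1 x}{8} = -9 + \frac{x}{8}$)
$K^{2}{\left(I{\left(3,6 \right)},-26 \right)} = \left(-9 + \frac{1}{8} \left(-26\right)\right)^{2} = \left(-9 - \frac{13}{4}\right)^{2} = \left(- \frac{49}{4}\right)^{2} = \frac{2401}{16}$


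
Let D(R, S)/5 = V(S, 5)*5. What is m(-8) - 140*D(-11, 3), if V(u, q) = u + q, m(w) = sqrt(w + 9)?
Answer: -27999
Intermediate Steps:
m(w) = sqrt(9 + w)
V(u, q) = q + u
D(R, S) = 125 + 25*S (D(R, S) = 5*((5 + S)*5) = 5*(25 + 5*S) = 125 + 25*S)
m(-8) - 140*D(-11, 3) = sqrt(9 - 8) - 140*(125 + 25*3) = sqrt(1) - 140*(125 + 75) = 1 - 140*200 = 1 - 28000 = -27999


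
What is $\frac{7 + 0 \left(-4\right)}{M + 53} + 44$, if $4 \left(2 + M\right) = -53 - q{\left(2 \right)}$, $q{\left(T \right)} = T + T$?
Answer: $\frac{928}{21} \approx 44.19$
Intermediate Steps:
$q{\left(T \right)} = 2 T$
$M = - \frac{65}{4}$ ($M = -2 + \frac{-53 - 2 \cdot 2}{4} = -2 + \frac{-53 - 4}{4} = -2 + \frac{1}{4} \left(-57\right) = -2 - \frac{57}{4} = - \frac{65}{4} \approx -16.25$)
$\frac{7 + 0 \left(-4\right)}{M + 53} + 44 = \frac{7 + 0 \left(-4\right)}{- \frac{65}{4} + 53} + 44 = \frac{7 + 0}{\frac{147}{4}} + 44 = \frac{4}{147} \cdot 7 + 44 = \frac{4}{21} + 44 = \frac{928}{21}$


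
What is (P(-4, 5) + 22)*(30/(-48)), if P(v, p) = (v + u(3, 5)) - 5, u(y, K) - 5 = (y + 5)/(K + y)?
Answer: -95/8 ≈ -11.875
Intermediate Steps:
u(y, K) = 5 + (5 + y)/(K + y) (u(y, K) = 5 + (y + 5)/(K + y) = 5 + (5 + y)/(K + y))
P(v, p) = 1 + v (P(v, p) = (v + (5 + 5*5 + 6*3)/(5 + 3)) - 5 = (v + (5 + 25 + 18)/8) - 5 = (v + (1/8)*48) - 5 = (v + 6) - 5 = (6 + v) - 5 = 1 + v)
(P(-4, 5) + 22)*(30/(-48)) = ((1 - 4) + 22)*(30/(-48)) = (-3 + 22)*(30*(-1/48)) = 19*(-5/8) = -95/8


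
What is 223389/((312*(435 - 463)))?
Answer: -74463/2912 ≈ -25.571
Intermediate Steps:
223389/((312*(435 - 463))) = 223389/((312*(-28))) = 223389/(-8736) = 223389*(-1/8736) = -74463/2912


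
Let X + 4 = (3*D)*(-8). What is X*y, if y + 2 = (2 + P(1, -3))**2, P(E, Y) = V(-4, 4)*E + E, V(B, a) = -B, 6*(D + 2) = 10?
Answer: 188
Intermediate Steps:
D = -1/3 (D = -2 + (1/6)*10 = -2 + 5/3 = -1/3 ≈ -0.33333)
X = 4 (X = -4 + (3*(-1/3))*(-8) = -4 - 1*(-8) = -4 + 8 = 4)
P(E, Y) = 5*E (P(E, Y) = (-1*(-4))*E + E = 4*E + E = 5*E)
y = 47 (y = -2 + (2 + 5*1)**2 = -2 + (2 + 5)**2 = -2 + 7**2 = -2 + 49 = 47)
X*y = 4*47 = 188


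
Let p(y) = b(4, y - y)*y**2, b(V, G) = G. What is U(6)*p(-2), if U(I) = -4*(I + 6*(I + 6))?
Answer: 0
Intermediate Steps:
p(y) = 0 (p(y) = (y - y)*y**2 = 0*y**2 = 0)
U(I) = -144 - 28*I (U(I) = -4*(I + 6*(6 + I)) = -4*(I + (36 + 6*I)) = -4*(36 + 7*I) = -144 - 28*I)
U(6)*p(-2) = (-144 - 28*6)*0 = (-144 - 168)*0 = -312*0 = 0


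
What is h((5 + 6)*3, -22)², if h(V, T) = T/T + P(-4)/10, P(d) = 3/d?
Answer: 1369/1600 ≈ 0.85563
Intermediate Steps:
h(V, T) = 37/40 (h(V, T) = T/T + (3/(-4))/10 = 1 + (3*(-¼))*(⅒) = 1 - ¾*⅒ = 1 - 3/40 = 37/40)
h((5 + 6)*3, -22)² = (37/40)² = 1369/1600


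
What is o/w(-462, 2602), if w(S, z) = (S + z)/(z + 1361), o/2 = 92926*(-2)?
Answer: -368265738/535 ≈ -6.8835e+5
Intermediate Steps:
o = -371704 (o = 2*(92926*(-2)) = 2*(-185852) = -371704)
w(S, z) = (S + z)/(1361 + z)
o/w(-462, 2602) = -371704*(1361 + 2602)/(-462 + 2602) = -371704/(2140/3963) = -371704/((1/3963)*2140) = -371704/2140/3963 = -371704*3963/2140 = -368265738/535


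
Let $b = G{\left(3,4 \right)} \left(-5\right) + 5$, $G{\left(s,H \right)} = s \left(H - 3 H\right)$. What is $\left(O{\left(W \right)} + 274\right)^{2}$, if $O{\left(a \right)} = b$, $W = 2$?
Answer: $159201$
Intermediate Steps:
$G{\left(s,H \right)} = - 2 H s$ ($G{\left(s,H \right)} = s \left(- 2 H\right) = - 2 H s$)
$b = 125$ ($b = \left(-2\right) 4 \cdot 3 \left(-5\right) + 5 = \left(-24\right) \left(-5\right) + 5 = 120 + 5 = 125$)
$O{\left(a \right)} = 125$
$\left(O{\left(W \right)} + 274\right)^{2} = \left(125 + 274\right)^{2} = 399^{2} = 159201$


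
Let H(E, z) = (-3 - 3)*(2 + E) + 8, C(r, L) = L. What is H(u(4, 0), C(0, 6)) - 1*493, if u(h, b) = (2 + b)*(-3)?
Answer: -461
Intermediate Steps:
u(h, b) = -6 - 3*b
H(E, z) = -4 - 6*E (H(E, z) = -6*(2 + E) + 8 = (-12 - 6*E) + 8 = -4 - 6*E)
H(u(4, 0), C(0, 6)) - 1*493 = (-4 - 6*(-6 - 3*0)) - 1*493 = (-4 - 6*(-6 + 0)) - 493 = (-4 - 6*(-6)) - 493 = (-4 + 36) - 493 = 32 - 493 = -461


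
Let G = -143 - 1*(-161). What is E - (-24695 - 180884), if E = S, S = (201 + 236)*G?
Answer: 213445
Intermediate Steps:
G = 18 (G = -143 + 161 = 18)
S = 7866 (S = (201 + 236)*18 = 437*18 = 7866)
E = 7866
E - (-24695 - 180884) = 7866 - (-24695 - 180884) = 7866 - 1*(-205579) = 7866 + 205579 = 213445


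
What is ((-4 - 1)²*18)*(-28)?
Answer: -12600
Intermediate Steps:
((-4 - 1)²*18)*(-28) = ((-5)²*18)*(-28) = (25*18)*(-28) = 450*(-28) = -12600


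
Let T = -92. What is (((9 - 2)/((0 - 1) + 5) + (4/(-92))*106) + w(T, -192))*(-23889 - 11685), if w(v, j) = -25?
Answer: 45588081/46 ≈ 9.9105e+5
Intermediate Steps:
(((9 - 2)/((0 - 1) + 5) + (4/(-92))*106) + w(T, -192))*(-23889 - 11685) = (((9 - 2)/((0 - 1) + 5) + (4/(-92))*106) - 25)*(-23889 - 11685) = ((7/(-1 + 5) + (4*(-1/92))*106) - 25)*(-35574) = ((7/4 - 1/23*106) - 25)*(-35574) = ((7*(¼) - 106/23) - 25)*(-35574) = ((7/4 - 106/23) - 25)*(-35574) = (-263/92 - 25)*(-35574) = -2563/92*(-35574) = 45588081/46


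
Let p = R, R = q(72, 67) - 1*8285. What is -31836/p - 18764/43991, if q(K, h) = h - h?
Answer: 1245037736/364465435 ≈ 3.4161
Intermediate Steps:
q(K, h) = 0
R = -8285 (R = 0 - 1*8285 = 0 - 8285 = -8285)
p = -8285
-31836/p - 18764/43991 = -31836/(-8285) - 18764/43991 = -31836*(-1/8285) - 18764*1/43991 = 31836/8285 - 18764/43991 = 1245037736/364465435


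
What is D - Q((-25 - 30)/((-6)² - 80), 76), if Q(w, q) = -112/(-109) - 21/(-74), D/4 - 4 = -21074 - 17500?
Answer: -1244433057/8066 ≈ -1.5428e+5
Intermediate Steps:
D = -154280 (D = 16 + 4*(-21074 - 17500) = 16 + 4*(-38574) = 16 - 154296 = -154280)
Q(w, q) = 10577/8066 (Q(w, q) = -112*(-1/109) - 21*(-1/74) = 112/109 + 21/74 = 10577/8066)
D - Q((-25 - 30)/((-6)² - 80), 76) = -154280 - 1*10577/8066 = -154280 - 10577/8066 = -1244433057/8066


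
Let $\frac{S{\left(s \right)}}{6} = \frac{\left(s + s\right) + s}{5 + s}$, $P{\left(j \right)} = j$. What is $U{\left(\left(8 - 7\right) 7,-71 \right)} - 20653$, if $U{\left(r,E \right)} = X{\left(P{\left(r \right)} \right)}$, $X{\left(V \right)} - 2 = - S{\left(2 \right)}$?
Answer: $- \frac{144593}{7} \approx -20656.0$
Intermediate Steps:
$S{\left(s \right)} = \frac{18 s}{5 + s}$ ($S{\left(s \right)} = 6 \frac{\left(s + s\right) + s}{5 + s} = 6 \frac{2 s + s}{5 + s} = 6 \frac{3 s}{5 + s} = \frac{18 s}{5 + s}$)
$X{\left(V \right)} = - \frac{22}{7}$ ($X{\left(V \right)} = 2 - 18 \cdot 2 \frac{1}{5 + 2} = 2 - 18 \cdot 2 \cdot \frac{1}{7} = 2 - \frac{36}{7} = - \frac{22}{7}$)
$U{\left(r,E \right)} = - \frac{22}{7}$
$U{\left(\left(8 - 7\right) 7,-71 \right)} - 20653 = - \frac{22}{7} - 20653 = - \frac{144593}{7}$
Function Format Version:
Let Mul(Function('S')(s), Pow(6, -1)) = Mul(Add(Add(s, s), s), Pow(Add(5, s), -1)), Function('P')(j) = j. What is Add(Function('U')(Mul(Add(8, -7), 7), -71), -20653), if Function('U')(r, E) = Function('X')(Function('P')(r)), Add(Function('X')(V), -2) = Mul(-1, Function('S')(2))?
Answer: Rational(-144593, 7) ≈ -20656.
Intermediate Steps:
Function('S')(s) = Mul(18, s, Pow(Add(5, s), -1)) (Function('S')(s) = Mul(6, Mul(Add(Add(s, s), s), Pow(Add(5, s), -1))) = Mul(6, Mul(Add(Mul(2, s), s), Pow(Add(5, s), -1))) = Mul(6, Mul(Mul(3, s), Pow(Add(5, s), -1))) = Mul(6, Mul(3, s, Pow(Add(5, s), -1))) = Mul(18, s, Pow(Add(5, s), -1)))
Function('X')(V) = Rational(-22, 7) (Function('X')(V) = Add(2, Mul(-1, Mul(18, 2, Pow(Add(5, 2), -1)))) = Add(2, Mul(-1, Mul(18, 2, Pow(7, -1)))) = Add(2, Mul(-1, Mul(18, 2, Rational(1, 7)))) = Add(2, Mul(-1, Rational(36, 7))) = Add(2, Rational(-36, 7)) = Rational(-22, 7))
Function('U')(r, E) = Rational(-22, 7)
Add(Function('U')(Mul(Add(8, -7), 7), -71), -20653) = Add(Rational(-22, 7), -20653) = Rational(-144593, 7)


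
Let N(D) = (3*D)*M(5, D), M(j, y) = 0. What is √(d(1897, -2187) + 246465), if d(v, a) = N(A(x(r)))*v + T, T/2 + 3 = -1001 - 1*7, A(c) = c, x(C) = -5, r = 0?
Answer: √244443 ≈ 494.41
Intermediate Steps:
T = -2022 (T = -6 + 2*(-1001 - 1*7) = -6 + 2*(-1001 - 7) = -6 + 2*(-1008) = -6 - 2016 = -2022)
N(D) = 0 (N(D) = (3*D)*0 = 0)
d(v, a) = -2022 (d(v, a) = 0*v - 2022 = 0 - 2022 = -2022)
√(d(1897, -2187) + 246465) = √(-2022 + 246465) = √244443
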